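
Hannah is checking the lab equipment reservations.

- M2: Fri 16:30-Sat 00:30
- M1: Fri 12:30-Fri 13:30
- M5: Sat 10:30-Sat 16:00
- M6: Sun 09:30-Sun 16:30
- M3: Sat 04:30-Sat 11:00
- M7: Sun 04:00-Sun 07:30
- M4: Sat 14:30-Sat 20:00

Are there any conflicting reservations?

Yes

Two intervals overlap when each starts before the other ends.
Sorted by start: M1, M2, M3, M5, M4, M7, M6.
M2 starts after M1 ends; M1 is clear from here.
M3 starts after M2 ends; M2 is clear from here.
M5 starts before M3 ends → M3 and M5 overlap.
That's a conflict, so the schedule is not conflict-free.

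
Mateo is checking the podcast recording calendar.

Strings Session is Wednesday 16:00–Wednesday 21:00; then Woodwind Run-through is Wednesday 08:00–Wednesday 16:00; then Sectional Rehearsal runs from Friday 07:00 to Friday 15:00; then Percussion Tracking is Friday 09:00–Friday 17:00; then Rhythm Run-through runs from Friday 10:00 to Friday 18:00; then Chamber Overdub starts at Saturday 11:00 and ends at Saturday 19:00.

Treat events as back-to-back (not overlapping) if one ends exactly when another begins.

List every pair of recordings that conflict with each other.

Sorted by start: Woodwind Run-through, Strings Session, Sectional Rehearsal, Percussion Tracking, Rhythm Run-through, Chamber Overdub.
Strings Session starts exactly when Woodwind Run-through ends (back-to-back, no overlap) — done with Woodwind Run-through.
Sectional Rehearsal starts after Strings Session ends — done with Strings Session.
Percussion Tracking starts before Sectional Rehearsal ends → Sectional Rehearsal and Percussion Tracking overlap.
Rhythm Run-through starts before Sectional Rehearsal ends → Sectional Rehearsal and Rhythm Run-through overlap.
Chamber Overdub starts after Sectional Rehearsal ends.
Rhythm Run-through starts before Percussion Tracking ends → Percussion Tracking and Rhythm Run-through overlap.
Chamber Overdub starts after Percussion Tracking ends.
Chamber Overdub starts after Rhythm Run-through ends.

Percussion Tracking & Rhythm Run-through, Percussion Tracking & Sectional Rehearsal, Rhythm Run-through & Sectional Rehearsal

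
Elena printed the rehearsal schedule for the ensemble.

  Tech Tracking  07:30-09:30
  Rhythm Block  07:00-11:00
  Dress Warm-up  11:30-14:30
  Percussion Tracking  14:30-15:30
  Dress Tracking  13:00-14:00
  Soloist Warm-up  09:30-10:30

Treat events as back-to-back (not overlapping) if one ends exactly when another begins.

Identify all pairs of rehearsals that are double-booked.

Sorted by start: Rhythm Block, Tech Tracking, Soloist Warm-up, Dress Warm-up, Dress Tracking, Percussion Tracking.
Tech Tracking starts before Rhythm Block ends → Rhythm Block and Tech Tracking overlap.
Soloist Warm-up starts before Rhythm Block ends → Rhythm Block and Soloist Warm-up overlap.
Dress Warm-up starts after Rhythm Block ends, so nothing later overlaps Rhythm Block either.
Soloist Warm-up starts exactly when Tech Tracking ends (back-to-back, no overlap), so nothing later overlaps Tech Tracking either.
Dress Warm-up starts after Soloist Warm-up ends, so nothing later overlaps Soloist Warm-up either.
Dress Tracking starts before Dress Warm-up ends → Dress Warm-up and Dress Tracking overlap.
Percussion Tracking starts exactly when Dress Warm-up ends (back-to-back, no overlap).
Percussion Tracking starts after Dress Tracking ends.

Dress Tracking & Dress Warm-up, Rhythm Block & Soloist Warm-up, Rhythm Block & Tech Tracking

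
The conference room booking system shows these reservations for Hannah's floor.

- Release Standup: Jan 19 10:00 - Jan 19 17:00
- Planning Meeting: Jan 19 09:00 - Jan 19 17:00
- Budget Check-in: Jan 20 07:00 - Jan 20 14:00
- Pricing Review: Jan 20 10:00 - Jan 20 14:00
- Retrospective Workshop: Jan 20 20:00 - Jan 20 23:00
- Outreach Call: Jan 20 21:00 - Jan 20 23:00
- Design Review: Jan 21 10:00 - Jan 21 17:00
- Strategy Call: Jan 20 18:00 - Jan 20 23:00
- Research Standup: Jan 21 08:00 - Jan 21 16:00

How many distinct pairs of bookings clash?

6

Two intervals overlap when each starts before the other ends.
Sorted by start: Planning Meeting, Release Standup, Budget Check-in, Pricing Review, Strategy Call, Retrospective Workshop, Outreach Call, Research Standup, Design Review.
Release Standup starts before Planning Meeting ends → Planning Meeting and Release Standup overlap.
Budget Check-in starts after Planning Meeting ends, so Planning Meeting has no further overlaps.
Budget Check-in starts after Release Standup ends, so Release Standup has no further overlaps.
Pricing Review starts before Budget Check-in ends → Budget Check-in and Pricing Review overlap.
Strategy Call starts after Budget Check-in ends, so Budget Check-in has no further overlaps.
Strategy Call starts after Pricing Review ends, so Pricing Review has no further overlaps.
Retrospective Workshop starts before Strategy Call ends → Strategy Call and Retrospective Workshop overlap.
Outreach Call starts before Strategy Call ends → Strategy Call and Outreach Call overlap.
Research Standup starts after Strategy Call ends, so Strategy Call has no further overlaps.
Outreach Call starts before Retrospective Workshop ends → Retrospective Workshop and Outreach Call overlap.
Research Standup starts after Retrospective Workshop ends, so Retrospective Workshop has no further overlaps.
Research Standup starts after Outreach Call ends, so Outreach Call has no further overlaps.
Design Review starts before Research Standup ends → Research Standup and Design Review overlap.
Overlapping pairs: Budget Check-in & Pricing Review, Design Review & Research Standup, Outreach Call & Retrospective Workshop, Outreach Call & Strategy Call, Planning Meeting & Release Standup, Retrospective Workshop & Strategy Call — 6 in total.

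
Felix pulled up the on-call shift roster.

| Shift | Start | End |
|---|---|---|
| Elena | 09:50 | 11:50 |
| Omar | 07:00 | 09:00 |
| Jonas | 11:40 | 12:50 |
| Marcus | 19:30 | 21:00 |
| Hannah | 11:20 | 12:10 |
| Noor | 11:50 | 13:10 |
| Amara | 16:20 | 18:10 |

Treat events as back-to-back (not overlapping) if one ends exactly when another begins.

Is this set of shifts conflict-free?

No

Sorted by start: Omar, Elena, Hannah, Jonas, Noor, Amara, Marcus.
Elena starts after Omar ends; Omar is clear from here.
Hannah starts before Elena ends → Elena and Hannah overlap.
That's a conflict, so the schedule is not conflict-free.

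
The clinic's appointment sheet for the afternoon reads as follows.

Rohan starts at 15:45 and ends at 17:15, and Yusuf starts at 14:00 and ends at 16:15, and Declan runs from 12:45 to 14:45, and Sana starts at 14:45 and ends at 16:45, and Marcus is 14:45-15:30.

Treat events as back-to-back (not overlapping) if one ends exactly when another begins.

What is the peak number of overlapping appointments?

3

Sweep the timeline, counting +1 at each start and −1 at each end (ends before starts at a tie):
12:45 start Declan → 1
14:00 start Yusuf → 2
14:45 end Declan → 1
14:45 start Marcus → 2
14:45 start Sana → 3
15:30 end Marcus → 2
15:45 start Rohan → 3
16:15 end Yusuf → 2
16:45 end Sana → 1
17:15 end Rohan → 0
Peak is 3, at 14:45 (Marcus, Sana, Yusuf).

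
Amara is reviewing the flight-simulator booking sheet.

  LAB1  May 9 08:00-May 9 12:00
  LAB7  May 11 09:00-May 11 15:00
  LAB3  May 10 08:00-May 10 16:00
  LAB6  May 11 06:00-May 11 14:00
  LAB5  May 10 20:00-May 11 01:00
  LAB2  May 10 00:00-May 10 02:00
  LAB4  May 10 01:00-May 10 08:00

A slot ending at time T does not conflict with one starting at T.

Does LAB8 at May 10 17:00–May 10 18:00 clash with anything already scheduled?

LAB1: ends May 9 12:00 at or before LAB8 starts May 10 17:00 → clear.
LAB2: ends May 10 02:00 at or before LAB8 starts May 10 17:00 → clear.
LAB4: ends May 10 08:00 at or before LAB8 starts May 10 17:00 → clear.
LAB3: ends May 10 16:00 at or before LAB8 starts May 10 17:00 → clear.
LAB5: starts May 10 20:00 at or after LAB8 ends May 10 18:00 → clear.
LAB6: starts May 11 06:00 at or after LAB8 ends May 10 18:00 → clear.
LAB7: starts May 11 09:00 at or after LAB8 ends May 10 18:00 → clear.

No — it doesn't clash with anything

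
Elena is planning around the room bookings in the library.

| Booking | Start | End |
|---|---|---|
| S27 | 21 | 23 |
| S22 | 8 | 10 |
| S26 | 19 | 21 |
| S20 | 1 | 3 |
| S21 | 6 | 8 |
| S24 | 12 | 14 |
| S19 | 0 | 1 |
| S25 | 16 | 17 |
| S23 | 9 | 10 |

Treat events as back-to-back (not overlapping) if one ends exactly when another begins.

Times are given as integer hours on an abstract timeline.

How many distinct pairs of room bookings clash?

1

Sorted by start: S19, S20, S21, S22, S23, S24, S25, S26, S27.
S20 starts exactly when S19 ends (back-to-back, no overlap); S19 is clear from here.
S21 starts after S20 ends; S20 is clear from here.
S22 starts exactly when S21 ends (back-to-back, no overlap); S21 is clear from here.
S23 starts before S22 ends → S22 and S23 overlap.
S24 starts after S22 ends; S22 is clear from here.
S24 starts after S23 ends; S23 is clear from here.
S25 starts after S24 ends; S24 is clear from here.
S26 starts after S25 ends; S25 is clear from here.
S27 starts exactly when S26 ends (back-to-back, no overlap).
Overlapping pairs: S22 & S23 — 1 in total.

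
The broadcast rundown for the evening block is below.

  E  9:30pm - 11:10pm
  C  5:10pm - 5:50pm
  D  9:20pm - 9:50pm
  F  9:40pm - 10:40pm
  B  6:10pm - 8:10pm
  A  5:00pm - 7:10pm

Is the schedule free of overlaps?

Sorted by start: A, C, B, D, E, F.
C starts before A ends → A and C overlap.
That's a conflict, so the schedule is not conflict-free.

No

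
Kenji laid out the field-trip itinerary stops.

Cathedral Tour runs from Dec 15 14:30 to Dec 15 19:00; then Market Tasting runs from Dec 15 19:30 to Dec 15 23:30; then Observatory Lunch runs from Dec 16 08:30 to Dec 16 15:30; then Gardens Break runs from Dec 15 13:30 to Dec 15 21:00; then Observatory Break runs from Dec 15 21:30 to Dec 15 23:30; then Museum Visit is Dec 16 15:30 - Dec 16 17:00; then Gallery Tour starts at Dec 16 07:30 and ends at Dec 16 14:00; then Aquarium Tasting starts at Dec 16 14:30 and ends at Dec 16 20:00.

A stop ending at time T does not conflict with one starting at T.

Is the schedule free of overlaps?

No

Sorted by start: Gardens Break, Cathedral Tour, Market Tasting, Observatory Break, Gallery Tour, Observatory Lunch, Aquarium Tasting, Museum Visit.
Cathedral Tour starts before Gardens Break ends → Gardens Break and Cathedral Tour overlap.
That's a conflict, so the schedule is not conflict-free.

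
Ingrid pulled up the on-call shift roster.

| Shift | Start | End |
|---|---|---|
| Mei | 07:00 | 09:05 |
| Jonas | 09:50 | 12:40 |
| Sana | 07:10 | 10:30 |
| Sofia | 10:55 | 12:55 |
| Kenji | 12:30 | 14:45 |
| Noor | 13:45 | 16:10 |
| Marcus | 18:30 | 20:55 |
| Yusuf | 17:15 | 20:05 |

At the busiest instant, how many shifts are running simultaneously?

Sweep the timeline, counting +1 at each start and −1 at each end (ends before starts at a tie):
07:00 start Mei → 1
07:10 start Sana → 2
09:05 end Mei → 1
09:50 start Jonas → 2
10:30 end Sana → 1
10:55 start Sofia → 2
12:30 start Kenji → 3
12:40 end Jonas → 2
12:55 end Sofia → 1
13:45 start Noor → 2
14:45 end Kenji → 1
16:10 end Noor → 0
17:15 start Yusuf → 1
18:30 start Marcus → 2
20:05 end Yusuf → 1
20:55 end Marcus → 0
Peak is 3, at 12:30 (Jonas, Kenji, Sofia).

3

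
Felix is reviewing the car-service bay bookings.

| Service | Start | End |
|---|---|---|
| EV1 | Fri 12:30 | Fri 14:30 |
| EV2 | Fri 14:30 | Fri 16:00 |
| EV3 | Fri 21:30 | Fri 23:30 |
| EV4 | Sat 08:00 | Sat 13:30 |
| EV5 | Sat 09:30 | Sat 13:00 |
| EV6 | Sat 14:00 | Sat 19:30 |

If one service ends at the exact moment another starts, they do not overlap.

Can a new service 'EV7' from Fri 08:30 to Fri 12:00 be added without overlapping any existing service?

EV1: starts Fri 12:30 at or after EV7 ends Fri 12:00 → clear.
EV2: starts Fri 14:30 at or after EV7 ends Fri 12:00 → clear.
EV3: starts Fri 21:30 at or after EV7 ends Fri 12:00 → clear.
EV4: starts Sat 08:00 at or after EV7 ends Fri 12:00 → clear.
EV5: starts Sat 09:30 at or after EV7 ends Fri 12:00 → clear.
EV6: starts Sat 14:00 at or after EV7 ends Fri 12:00 → clear.

Yes — the slot is free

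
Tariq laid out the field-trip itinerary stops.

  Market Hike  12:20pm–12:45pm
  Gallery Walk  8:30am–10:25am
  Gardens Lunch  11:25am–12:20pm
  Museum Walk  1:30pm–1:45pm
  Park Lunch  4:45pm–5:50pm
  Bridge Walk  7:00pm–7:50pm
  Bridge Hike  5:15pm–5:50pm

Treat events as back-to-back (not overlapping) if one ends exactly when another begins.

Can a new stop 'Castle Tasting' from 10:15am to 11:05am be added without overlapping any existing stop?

Gallery Walk: starts 8:30am before Castle Tasting ends 11:05am, and ends 10:25am after Castle Tasting starts 10:15am → overlap.
Gardens Lunch: starts 11:25am at or after Castle Tasting ends 11:05am → clear.
Market Hike: starts 12:20pm at or after Castle Tasting ends 11:05am → clear.
Museum Walk: starts 1:30pm at or after Castle Tasting ends 11:05am → clear.
Park Lunch: starts 4:45pm at or after Castle Tasting ends 11:05am → clear.
Bridge Hike: starts 5:15pm at or after Castle Tasting ends 11:05am → clear.
Bridge Walk: starts 7:00pm at or after Castle Tasting ends 11:05am → clear.
Castle Tasting overlaps Gallery Walk.

No — it overlaps Gallery Walk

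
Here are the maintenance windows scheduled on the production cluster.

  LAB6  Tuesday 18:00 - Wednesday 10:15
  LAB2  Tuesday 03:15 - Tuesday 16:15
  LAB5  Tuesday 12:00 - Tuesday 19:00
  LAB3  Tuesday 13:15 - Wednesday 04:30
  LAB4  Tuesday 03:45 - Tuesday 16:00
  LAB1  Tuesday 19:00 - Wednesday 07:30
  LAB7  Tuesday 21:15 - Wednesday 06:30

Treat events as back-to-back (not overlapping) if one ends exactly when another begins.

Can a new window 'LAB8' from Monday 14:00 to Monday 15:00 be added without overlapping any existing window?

Yes — the slot is free

LAB2: starts Tuesday 03:15 at or after LAB8 ends Monday 15:00 → clear.
LAB4: starts Tuesday 03:45 at or after LAB8 ends Monday 15:00 → clear.
LAB5: starts Tuesday 12:00 at or after LAB8 ends Monday 15:00 → clear.
LAB3: starts Tuesday 13:15 at or after LAB8 ends Monday 15:00 → clear.
LAB6: starts Tuesday 18:00 at or after LAB8 ends Monday 15:00 → clear.
LAB1: starts Tuesday 19:00 at or after LAB8 ends Monday 15:00 → clear.
LAB7: starts Tuesday 21:15 at or after LAB8 ends Monday 15:00 → clear.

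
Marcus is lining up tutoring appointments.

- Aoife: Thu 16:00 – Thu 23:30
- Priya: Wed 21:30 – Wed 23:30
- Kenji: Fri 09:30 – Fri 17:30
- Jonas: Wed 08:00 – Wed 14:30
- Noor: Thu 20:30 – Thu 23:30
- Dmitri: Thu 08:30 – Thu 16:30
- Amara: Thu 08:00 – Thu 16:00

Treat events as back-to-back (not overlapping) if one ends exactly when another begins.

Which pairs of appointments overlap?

Amara & Dmitri, Aoife & Dmitri, Aoife & Noor

Sorted by start: Jonas, Priya, Amara, Dmitri, Aoife, Noor, Kenji.
Priya starts after Jonas ends, so Jonas has no further overlaps.
Amara starts after Priya ends, so Priya has no further overlaps.
Dmitri starts before Amara ends → Amara and Dmitri overlap.
Aoife starts exactly when Amara ends (back-to-back, no overlap), so Amara has no further overlaps.
Aoife starts before Dmitri ends → Dmitri and Aoife overlap.
Noor starts after Dmitri ends, so Dmitri has no further overlaps.
Noor starts before Aoife ends → Aoife and Noor overlap.
Kenji starts after Aoife ends.
Kenji starts after Noor ends.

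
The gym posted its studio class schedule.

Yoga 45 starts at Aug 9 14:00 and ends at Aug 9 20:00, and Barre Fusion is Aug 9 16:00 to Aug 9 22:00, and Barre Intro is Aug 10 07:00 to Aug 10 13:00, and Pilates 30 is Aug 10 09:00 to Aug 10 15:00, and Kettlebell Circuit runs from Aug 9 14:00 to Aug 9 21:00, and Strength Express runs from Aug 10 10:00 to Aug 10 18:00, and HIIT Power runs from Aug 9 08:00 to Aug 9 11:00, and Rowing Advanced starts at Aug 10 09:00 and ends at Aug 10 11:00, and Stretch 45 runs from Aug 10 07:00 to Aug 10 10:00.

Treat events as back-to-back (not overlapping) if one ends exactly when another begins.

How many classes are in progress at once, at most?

4

Walk through starts and ends in time order (an end at T is processed before a start at T):
Aug 9 08:00 start HIIT Power → 1
Aug 9 11:00 end HIIT Power → 0
Aug 9 14:00 start Kettlebell Circuit → 1
Aug 9 14:00 start Yoga 45 → 2
Aug 9 16:00 start Barre Fusion → 3
Aug 9 20:00 end Yoga 45 → 2
Aug 9 21:00 end Kettlebell Circuit → 1
Aug 9 22:00 end Barre Fusion → 0
Aug 10 07:00 start Barre Intro → 1
Aug 10 07:00 start Stretch 45 → 2
Aug 10 09:00 start Pilates 30 → 3
Aug 10 09:00 start Rowing Advanced → 4
Aug 10 10:00 end Stretch 45 → 3
Aug 10 10:00 start Strength Express → 4
Aug 10 11:00 end Rowing Advanced → 3
Aug 10 13:00 end Barre Intro → 2
Aug 10 15:00 end Pilates 30 → 1
Aug 10 18:00 end Strength Express → 0
Peak is 4, at Aug 10 09:00 (Barre Intro, Pilates 30, Rowing Advanced, Stretch 45).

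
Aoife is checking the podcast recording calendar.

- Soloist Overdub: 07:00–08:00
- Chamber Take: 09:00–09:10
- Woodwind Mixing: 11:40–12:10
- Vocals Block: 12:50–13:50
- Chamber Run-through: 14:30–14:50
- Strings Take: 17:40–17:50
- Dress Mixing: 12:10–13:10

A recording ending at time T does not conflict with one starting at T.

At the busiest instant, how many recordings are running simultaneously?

2

Sweep the timeline, counting +1 at each start and −1 at each end (ends before starts at a tie):
07:00 start Soloist Overdub → 1
08:00 end Soloist Overdub → 0
09:00 start Chamber Take → 1
09:10 end Chamber Take → 0
11:40 start Woodwind Mixing → 1
12:10 end Woodwind Mixing → 0
12:10 start Dress Mixing → 1
12:50 start Vocals Block → 2
13:10 end Dress Mixing → 1
13:50 end Vocals Block → 0
14:30 start Chamber Run-through → 1
14:50 end Chamber Run-through → 0
17:40 start Strings Take → 1
17:50 end Strings Take → 0
Peak is 2, at 12:50 (Dress Mixing, Vocals Block).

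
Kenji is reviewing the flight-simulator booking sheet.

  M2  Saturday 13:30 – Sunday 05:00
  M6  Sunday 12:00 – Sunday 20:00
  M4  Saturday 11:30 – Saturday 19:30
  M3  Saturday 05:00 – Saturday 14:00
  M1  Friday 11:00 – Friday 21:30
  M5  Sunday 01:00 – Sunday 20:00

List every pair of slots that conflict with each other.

Sorted by start: M1, M3, M4, M2, M5, M6.
M3 starts after M1 ends — done with M1.
M4 starts before M3 ends → M3 and M4 overlap.
M2 starts before M3 ends → M3 and M2 overlap.
M5 starts after M3 ends — done with M3.
M2 starts before M4 ends → M4 and M2 overlap.
M5 starts after M4 ends — done with M4.
M5 starts before M2 ends → M2 and M5 overlap.
M6 starts after M2 ends.
M6 starts before M5 ends → M5 and M6 overlap.

M2 & M3, M2 & M4, M2 & M5, M3 & M4, M5 & M6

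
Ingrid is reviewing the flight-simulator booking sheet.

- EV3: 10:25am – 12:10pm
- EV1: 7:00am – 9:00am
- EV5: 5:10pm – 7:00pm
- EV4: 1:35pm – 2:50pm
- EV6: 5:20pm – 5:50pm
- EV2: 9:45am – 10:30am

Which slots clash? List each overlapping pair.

Sorted by start: EV1, EV2, EV3, EV4, EV5, EV6.
EV2 starts after EV1 ends, so nothing later overlaps EV1 either.
EV3 starts before EV2 ends → EV2 and EV3 overlap.
EV4 starts after EV2 ends, so nothing later overlaps EV2 either.
EV4 starts after EV3 ends, so nothing later overlaps EV3 either.
EV5 starts after EV4 ends, so nothing later overlaps EV4 either.
EV6 starts before EV5 ends → EV5 and EV6 overlap.

EV2 & EV3, EV5 & EV6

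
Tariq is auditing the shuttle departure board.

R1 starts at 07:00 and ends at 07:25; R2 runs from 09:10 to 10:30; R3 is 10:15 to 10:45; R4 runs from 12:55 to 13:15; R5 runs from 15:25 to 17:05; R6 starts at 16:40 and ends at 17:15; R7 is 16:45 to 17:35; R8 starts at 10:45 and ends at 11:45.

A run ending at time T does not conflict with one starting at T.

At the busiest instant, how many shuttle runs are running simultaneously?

3

Sort all start/end points and keep a running count:
07:00 start R1 → 1
07:25 end R1 → 0
09:10 start R2 → 1
10:15 start R3 → 2
10:30 end R2 → 1
10:45 end R3 → 0
10:45 start R8 → 1
11:45 end R8 → 0
12:55 start R4 → 1
13:15 end R4 → 0
15:25 start R5 → 1
16:40 start R6 → 2
16:45 start R7 → 3
17:05 end R5 → 2
17:15 end R6 → 1
17:35 end R7 → 0
Peak is 3, at 16:45 (R5, R6, R7).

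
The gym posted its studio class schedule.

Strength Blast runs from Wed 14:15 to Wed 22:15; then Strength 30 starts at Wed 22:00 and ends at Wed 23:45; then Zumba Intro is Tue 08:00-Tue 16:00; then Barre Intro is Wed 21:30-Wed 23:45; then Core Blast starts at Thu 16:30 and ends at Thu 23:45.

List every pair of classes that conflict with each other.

Check each pair: they overlap iff neither finishes before the other starts.
Sorted by start: Zumba Intro, Strength Blast, Barre Intro, Strength 30, Core Blast.
Strength Blast starts after Zumba Intro ends, so nothing later overlaps Zumba Intro either.
Barre Intro starts before Strength Blast ends → Strength Blast and Barre Intro overlap.
Strength 30 starts before Strength Blast ends → Strength Blast and Strength 30 overlap.
Core Blast starts after Strength Blast ends.
Strength 30 starts before Barre Intro ends → Barre Intro and Strength 30 overlap.
Core Blast starts after Barre Intro ends.
Core Blast starts after Strength 30 ends.

Barre Intro & Strength 30, Barre Intro & Strength Blast, Strength 30 & Strength Blast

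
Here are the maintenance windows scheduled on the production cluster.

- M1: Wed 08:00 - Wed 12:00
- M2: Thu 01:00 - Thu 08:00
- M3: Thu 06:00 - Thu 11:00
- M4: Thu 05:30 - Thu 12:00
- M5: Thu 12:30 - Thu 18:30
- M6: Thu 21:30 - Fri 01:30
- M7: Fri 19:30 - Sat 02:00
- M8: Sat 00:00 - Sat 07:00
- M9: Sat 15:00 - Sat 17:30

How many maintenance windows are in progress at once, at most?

Sort all start/end points and keep a running count:
Wed 08:00 start M1 → 1
Wed 12:00 end M1 → 0
Thu 01:00 start M2 → 1
Thu 05:30 start M4 → 2
Thu 06:00 start M3 → 3
Thu 08:00 end M2 → 2
Thu 11:00 end M3 → 1
Thu 12:00 end M4 → 0
Thu 12:30 start M5 → 1
Thu 18:30 end M5 → 0
Thu 21:30 start M6 → 1
Fri 01:30 end M6 → 0
Fri 19:30 start M7 → 1
Sat 00:00 start M8 → 2
Sat 02:00 end M7 → 1
Sat 07:00 end M8 → 0
Sat 15:00 start M9 → 1
Sat 17:30 end M9 → 0
Peak is 3, at Thu 06:00 (M2, M3, M4).

3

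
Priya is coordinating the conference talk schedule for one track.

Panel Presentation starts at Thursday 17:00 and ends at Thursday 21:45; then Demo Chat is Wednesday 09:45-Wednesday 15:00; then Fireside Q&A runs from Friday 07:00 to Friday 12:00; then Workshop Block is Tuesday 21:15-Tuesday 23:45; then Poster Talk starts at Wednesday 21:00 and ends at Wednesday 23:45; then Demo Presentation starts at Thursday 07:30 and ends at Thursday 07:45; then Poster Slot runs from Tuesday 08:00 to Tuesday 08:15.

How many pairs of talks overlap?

0

Check each pair: they overlap iff neither finishes before the other starts.
Sorted by start: Poster Slot, Workshop Block, Demo Chat, Poster Talk, Demo Presentation, Panel Presentation, Fireside Q&A.
Workshop Block starts after Poster Slot ends; Poster Slot is clear from here.
Demo Chat starts after Workshop Block ends; Workshop Block is clear from here.
Poster Talk starts after Demo Chat ends; Demo Chat is clear from here.
Demo Presentation starts after Poster Talk ends; Poster Talk is clear from here.
Panel Presentation starts after Demo Presentation ends; Demo Presentation is clear from here.
Fireside Q&A starts after Panel Presentation ends.
No pair overlaps.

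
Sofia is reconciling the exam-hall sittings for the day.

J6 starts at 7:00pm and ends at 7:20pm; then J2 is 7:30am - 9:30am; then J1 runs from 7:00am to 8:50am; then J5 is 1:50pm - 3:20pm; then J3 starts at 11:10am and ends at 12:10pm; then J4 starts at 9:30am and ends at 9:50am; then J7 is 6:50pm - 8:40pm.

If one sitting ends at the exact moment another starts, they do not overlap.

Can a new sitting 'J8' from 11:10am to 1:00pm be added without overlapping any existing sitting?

J1: ends 8:50am at or before J8 starts 11:10am → clear.
J2: ends 9:30am at or before J8 starts 11:10am → clear.
J4: ends 9:50am at or before J8 starts 11:10am → clear.
J3: starts 11:10am before J8 ends 1:00pm, and ends 12:10pm after J8 starts 11:10am → overlap.
J5: starts 1:50pm at or after J8 ends 1:00pm → clear.
J7: starts 6:50pm at or after J8 ends 1:00pm → clear.
J6: starts 7:00pm at or after J8 ends 1:00pm → clear.
J8 overlaps J3.

No — it overlaps J3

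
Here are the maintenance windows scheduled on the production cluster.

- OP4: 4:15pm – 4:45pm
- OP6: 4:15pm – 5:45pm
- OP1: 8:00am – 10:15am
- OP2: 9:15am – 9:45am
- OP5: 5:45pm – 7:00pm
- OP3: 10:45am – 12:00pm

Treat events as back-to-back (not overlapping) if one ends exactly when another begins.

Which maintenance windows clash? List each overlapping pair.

OP1 & OP2, OP4 & OP6

Sorted by start: OP1, OP2, OP3, OP4, OP6, OP5.
OP2 starts before OP1 ends → OP1 and OP2 overlap.
OP3 starts after OP1 ends, so OP1 has no further overlaps.
OP3 starts after OP2 ends, so OP2 has no further overlaps.
OP4 starts after OP3 ends, so OP3 has no further overlaps.
OP6 starts before OP4 ends → OP4 and OP6 overlap.
OP5 starts after OP4 ends.
OP5 starts exactly when OP6 ends (back-to-back, no overlap).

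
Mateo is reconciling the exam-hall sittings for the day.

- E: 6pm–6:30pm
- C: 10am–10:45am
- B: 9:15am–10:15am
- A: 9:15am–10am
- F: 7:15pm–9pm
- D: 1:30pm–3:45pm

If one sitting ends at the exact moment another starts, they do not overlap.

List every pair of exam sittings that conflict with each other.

Sorted by start: A, B, C, D, E, F.
B starts before A ends → A and B overlap.
C starts exactly when A ends (back-to-back, no overlap), so nothing later overlaps A either.
C starts before B ends → B and C overlap.
D starts after B ends, so nothing later overlaps B either.
D starts after C ends, so nothing later overlaps C either.
E starts after D ends, so nothing later overlaps D either.
F starts after E ends.

A & B, B & C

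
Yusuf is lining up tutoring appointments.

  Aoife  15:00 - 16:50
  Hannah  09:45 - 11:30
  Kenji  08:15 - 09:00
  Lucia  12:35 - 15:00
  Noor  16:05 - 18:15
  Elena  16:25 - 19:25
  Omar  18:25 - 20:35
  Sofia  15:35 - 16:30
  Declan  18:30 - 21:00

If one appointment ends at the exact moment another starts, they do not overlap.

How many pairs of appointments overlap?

Sorted by start: Kenji, Hannah, Lucia, Aoife, Sofia, Noor, Elena, Omar, Declan.
Hannah starts after Kenji ends; Kenji is clear from here.
Lucia starts after Hannah ends; Hannah is clear from here.
Aoife starts exactly when Lucia ends (back-to-back, no overlap); Lucia is clear from here.
Sofia starts before Aoife ends → Aoife and Sofia overlap.
Noor starts before Aoife ends → Aoife and Noor overlap.
Elena starts before Aoife ends → Aoife and Elena overlap.
Omar starts after Aoife ends; Aoife is clear from here.
Noor starts before Sofia ends → Sofia and Noor overlap.
Elena starts before Sofia ends → Sofia and Elena overlap.
Omar starts after Sofia ends; Sofia is clear from here.
Elena starts before Noor ends → Noor and Elena overlap.
Omar starts after Noor ends; Noor is clear from here.
Omar starts before Elena ends → Elena and Omar overlap.
Declan starts before Elena ends → Elena and Declan overlap.
Declan starts before Omar ends → Omar and Declan overlap.
Overlapping pairs: Aoife & Elena, Aoife & Noor, Aoife & Sofia, Declan & Elena, Declan & Omar, Elena & Noor, Elena & Omar, Elena & Sofia, Noor & Sofia — 9 in total.

9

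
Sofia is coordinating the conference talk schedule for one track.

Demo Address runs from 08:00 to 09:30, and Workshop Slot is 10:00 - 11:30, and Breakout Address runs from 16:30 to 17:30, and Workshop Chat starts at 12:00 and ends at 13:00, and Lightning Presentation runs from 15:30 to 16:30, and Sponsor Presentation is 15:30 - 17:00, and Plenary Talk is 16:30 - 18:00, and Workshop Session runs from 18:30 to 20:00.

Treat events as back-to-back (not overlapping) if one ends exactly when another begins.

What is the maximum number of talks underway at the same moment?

Walk through starts and ends in time order (an end at T is processed before a start at T):
08:00 start Demo Address → 1
09:30 end Demo Address → 0
10:00 start Workshop Slot → 1
11:30 end Workshop Slot → 0
12:00 start Workshop Chat → 1
13:00 end Workshop Chat → 0
15:30 start Lightning Presentation → 1
15:30 start Sponsor Presentation → 2
16:30 end Lightning Presentation → 1
16:30 start Breakout Address → 2
16:30 start Plenary Talk → 3
17:00 end Sponsor Presentation → 2
17:30 end Breakout Address → 1
18:00 end Plenary Talk → 0
18:30 start Workshop Session → 1
20:00 end Workshop Session → 0
Peak is 3, at 16:30 (Breakout Address, Plenary Talk, Sponsor Presentation).

3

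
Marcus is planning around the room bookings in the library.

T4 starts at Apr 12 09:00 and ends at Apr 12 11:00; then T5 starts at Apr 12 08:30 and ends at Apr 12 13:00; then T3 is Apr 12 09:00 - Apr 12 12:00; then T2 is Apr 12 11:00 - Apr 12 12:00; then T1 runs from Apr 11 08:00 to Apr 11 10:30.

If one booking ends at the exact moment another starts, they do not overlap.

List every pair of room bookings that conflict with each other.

T2 & T3, T2 & T5, T3 & T4, T3 & T5, T4 & T5

Two intervals overlap when each starts before the other ends.
Sorted by start: T1, T5, T3, T4, T2.
T5 starts after T1 ends, so nothing later overlaps T1 either.
T3 starts before T5 ends → T5 and T3 overlap.
T4 starts before T5 ends → T5 and T4 overlap.
T2 starts before T5 ends → T5 and T2 overlap.
T4 starts before T3 ends → T3 and T4 overlap.
T2 starts before T3 ends → T3 and T2 overlap.
T2 starts exactly when T4 ends (back-to-back, no overlap).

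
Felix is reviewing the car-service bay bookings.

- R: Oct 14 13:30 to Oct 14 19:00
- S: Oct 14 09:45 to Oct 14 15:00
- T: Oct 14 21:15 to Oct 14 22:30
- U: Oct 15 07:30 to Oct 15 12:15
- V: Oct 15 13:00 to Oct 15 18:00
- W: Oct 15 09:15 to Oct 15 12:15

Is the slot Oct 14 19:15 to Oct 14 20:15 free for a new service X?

Yes — the slot is free

S: ends Oct 14 15:00 at or before X starts Oct 14 19:15 → clear.
R: ends Oct 14 19:00 at or before X starts Oct 14 19:15 → clear.
T: starts Oct 14 21:15 at or after X ends Oct 14 20:15 → clear.
U: starts Oct 15 07:30 at or after X ends Oct 14 20:15 → clear.
W: starts Oct 15 09:15 at or after X ends Oct 14 20:15 → clear.
V: starts Oct 15 13:00 at or after X ends Oct 14 20:15 → clear.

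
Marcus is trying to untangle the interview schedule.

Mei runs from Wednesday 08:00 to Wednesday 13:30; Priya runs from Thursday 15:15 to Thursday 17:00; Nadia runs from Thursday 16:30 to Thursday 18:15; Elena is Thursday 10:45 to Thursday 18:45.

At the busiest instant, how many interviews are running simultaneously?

Sweep the timeline, counting +1 at each start and −1 at each end (ends before starts at a tie):
Wednesday 08:00 start Mei → 1
Wednesday 13:30 end Mei → 0
Thursday 10:45 start Elena → 1
Thursday 15:15 start Priya → 2
Thursday 16:30 start Nadia → 3
Thursday 17:00 end Priya → 2
Thursday 18:15 end Nadia → 1
Thursday 18:45 end Elena → 0
Peak is 3, at Thursday 16:30 (Elena, Nadia, Priya).

3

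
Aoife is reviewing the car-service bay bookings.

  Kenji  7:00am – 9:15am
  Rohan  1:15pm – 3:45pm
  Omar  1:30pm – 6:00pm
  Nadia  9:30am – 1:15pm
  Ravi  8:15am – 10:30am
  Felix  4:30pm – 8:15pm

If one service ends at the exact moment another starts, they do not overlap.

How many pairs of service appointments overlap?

4

Sorted by start: Kenji, Ravi, Nadia, Rohan, Omar, Felix.
Ravi starts before Kenji ends → Kenji and Ravi overlap.
Nadia starts after Kenji ends, so Kenji has no further overlaps.
Nadia starts before Ravi ends → Ravi and Nadia overlap.
Rohan starts after Ravi ends, so Ravi has no further overlaps.
Rohan starts exactly when Nadia ends (back-to-back, no overlap), so Nadia has no further overlaps.
Omar starts before Rohan ends → Rohan and Omar overlap.
Felix starts after Rohan ends.
Felix starts before Omar ends → Omar and Felix overlap.
Overlapping pairs: Felix & Omar, Kenji & Ravi, Nadia & Ravi, Omar & Rohan — 4 in total.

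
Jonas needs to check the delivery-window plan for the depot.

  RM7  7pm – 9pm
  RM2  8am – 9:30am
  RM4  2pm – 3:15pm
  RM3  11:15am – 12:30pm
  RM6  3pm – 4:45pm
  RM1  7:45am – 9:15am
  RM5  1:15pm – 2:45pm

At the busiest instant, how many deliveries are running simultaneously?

2

Sweep the timeline, counting +1 at each start and −1 at each end (ends before starts at a tie):
7:45am start RM1 → 1
8am start RM2 → 2
9:15am end RM1 → 1
9:30am end RM2 → 0
11:15am start RM3 → 1
12:30pm end RM3 → 0
1:15pm start RM5 → 1
2pm start RM4 → 2
2:45pm end RM5 → 1
3pm start RM6 → 2
3:15pm end RM4 → 1
4:45pm end RM6 → 0
7pm start RM7 → 1
9pm end RM7 → 0
Peak is 2, at 8am (RM1, RM2).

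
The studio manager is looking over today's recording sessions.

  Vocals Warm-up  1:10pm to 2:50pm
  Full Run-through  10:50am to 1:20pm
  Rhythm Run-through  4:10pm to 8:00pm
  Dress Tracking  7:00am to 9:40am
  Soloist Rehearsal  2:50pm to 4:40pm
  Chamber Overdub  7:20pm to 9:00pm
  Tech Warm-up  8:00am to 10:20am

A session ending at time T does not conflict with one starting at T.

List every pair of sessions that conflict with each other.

Chamber Overdub & Rhythm Run-through, Dress Tracking & Tech Warm-up, Full Run-through & Vocals Warm-up, Rhythm Run-through & Soloist Rehearsal

Sorted by start: Dress Tracking, Tech Warm-up, Full Run-through, Vocals Warm-up, Soloist Rehearsal, Rhythm Run-through, Chamber Overdub.
Tech Warm-up starts before Dress Tracking ends → Dress Tracking and Tech Warm-up overlap.
Full Run-through starts after Dress Tracking ends; Dress Tracking is clear from here.
Full Run-through starts after Tech Warm-up ends; Tech Warm-up is clear from here.
Vocals Warm-up starts before Full Run-through ends → Full Run-through and Vocals Warm-up overlap.
Soloist Rehearsal starts after Full Run-through ends; Full Run-through is clear from here.
Soloist Rehearsal starts exactly when Vocals Warm-up ends (back-to-back, no overlap); Vocals Warm-up is clear from here.
Rhythm Run-through starts before Soloist Rehearsal ends → Soloist Rehearsal and Rhythm Run-through overlap.
Chamber Overdub starts after Soloist Rehearsal ends.
Chamber Overdub starts before Rhythm Run-through ends → Rhythm Run-through and Chamber Overdub overlap.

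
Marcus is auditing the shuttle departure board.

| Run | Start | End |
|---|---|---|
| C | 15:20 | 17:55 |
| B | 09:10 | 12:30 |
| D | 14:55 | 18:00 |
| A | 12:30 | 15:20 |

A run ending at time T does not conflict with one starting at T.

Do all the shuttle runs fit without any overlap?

Two intervals overlap when each starts before the other ends.
Sorted by start: B, A, D, C.
A starts exactly when B ends (back-to-back, no overlap), so nothing later overlaps B either.
D starts before A ends → A and D overlap.
That's a conflict, so the schedule is not conflict-free.

No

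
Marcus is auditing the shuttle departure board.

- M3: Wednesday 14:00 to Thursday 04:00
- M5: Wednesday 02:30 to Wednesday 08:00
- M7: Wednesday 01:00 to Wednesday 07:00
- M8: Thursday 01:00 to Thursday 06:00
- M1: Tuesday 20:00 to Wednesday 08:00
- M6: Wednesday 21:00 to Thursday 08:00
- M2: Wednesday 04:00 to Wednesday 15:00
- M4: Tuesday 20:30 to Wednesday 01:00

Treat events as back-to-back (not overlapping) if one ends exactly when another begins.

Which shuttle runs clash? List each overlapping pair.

Check each pair: they overlap iff neither finishes before the other starts.
Sorted by start: M1, M4, M7, M5, M2, M3, M6, M8.
M4 starts before M1 ends → M1 and M4 overlap.
M7 starts before M1 ends → M1 and M7 overlap.
M5 starts before M1 ends → M1 and M5 overlap.
M2 starts before M1 ends → M1 and M2 overlap.
M3 starts after M1 ends; M1 is clear from here.
M7 starts exactly when M4 ends (back-to-back, no overlap); M4 is clear from here.
M5 starts before M7 ends → M7 and M5 overlap.
M2 starts before M7 ends → M7 and M2 overlap.
M3 starts after M7 ends; M7 is clear from here.
M2 starts before M5 ends → M5 and M2 overlap.
M3 starts after M5 ends; M5 is clear from here.
M3 starts before M2 ends → M2 and M3 overlap.
M6 starts after M2 ends; M2 is clear from here.
M6 starts before M3 ends → M3 and M6 overlap.
M8 starts before M3 ends → M3 and M8 overlap.
M8 starts before M6 ends → M6 and M8 overlap.

M1 & M2, M1 & M4, M1 & M5, M1 & M7, M2 & M3, M2 & M5, M2 & M7, M3 & M6, M3 & M8, M5 & M7, M6 & M8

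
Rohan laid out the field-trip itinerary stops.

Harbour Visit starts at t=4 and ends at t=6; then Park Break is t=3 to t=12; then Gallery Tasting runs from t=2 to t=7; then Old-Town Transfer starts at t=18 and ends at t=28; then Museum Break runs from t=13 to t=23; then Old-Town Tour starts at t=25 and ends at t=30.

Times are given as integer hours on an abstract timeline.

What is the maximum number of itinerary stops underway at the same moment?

3

Walk through starts and ends in time order (an end at T is processed before a start at T):
t=2 start Gallery Tasting → 1
t=3 start Park Break → 2
t=4 start Harbour Visit → 3
t=6 end Harbour Visit → 2
t=7 end Gallery Tasting → 1
t=12 end Park Break → 0
t=13 start Museum Break → 1
t=18 start Old-Town Transfer → 2
t=23 end Museum Break → 1
t=25 start Old-Town Tour → 2
t=28 end Old-Town Transfer → 1
t=30 end Old-Town Tour → 0
Peak is 3, at t=4 (Gallery Tasting, Harbour Visit, Park Break).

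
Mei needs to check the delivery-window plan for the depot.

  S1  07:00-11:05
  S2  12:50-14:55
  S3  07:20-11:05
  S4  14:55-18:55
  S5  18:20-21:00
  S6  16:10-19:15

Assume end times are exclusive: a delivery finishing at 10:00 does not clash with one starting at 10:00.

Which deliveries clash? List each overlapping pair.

S1 & S3, S4 & S5, S4 & S6, S5 & S6

Sorted by start: S1, S3, S2, S4, S6, S5.
S3 starts before S1 ends → S1 and S3 overlap.
S2 starts after S1 ends; S1 is clear from here.
S2 starts after S3 ends; S3 is clear from here.
S4 starts exactly when S2 ends (back-to-back, no overlap); S2 is clear from here.
S6 starts before S4 ends → S4 and S6 overlap.
S5 starts before S4 ends → S4 and S5 overlap.
S5 starts before S6 ends → S6 and S5 overlap.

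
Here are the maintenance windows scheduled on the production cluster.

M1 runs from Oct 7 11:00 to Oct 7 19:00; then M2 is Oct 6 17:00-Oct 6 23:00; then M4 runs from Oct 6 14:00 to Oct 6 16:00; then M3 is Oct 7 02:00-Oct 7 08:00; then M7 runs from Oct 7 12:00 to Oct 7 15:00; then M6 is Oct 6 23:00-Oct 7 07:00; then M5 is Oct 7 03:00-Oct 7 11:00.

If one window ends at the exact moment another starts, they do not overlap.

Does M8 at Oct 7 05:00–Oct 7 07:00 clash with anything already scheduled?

M4: ends Oct 6 16:00 at or before M8 starts Oct 7 05:00 → clear.
M2: ends Oct 6 23:00 at or before M8 starts Oct 7 05:00 → clear.
M6: starts Oct 6 23:00 before M8 ends Oct 7 07:00, and ends Oct 7 07:00 after M8 starts Oct 7 05:00 → overlap.
M3: starts Oct 7 02:00 before M8 ends Oct 7 07:00, and ends Oct 7 08:00 after M8 starts Oct 7 05:00 → overlap.
M5: starts Oct 7 03:00 before M8 ends Oct 7 07:00, and ends Oct 7 11:00 after M8 starts Oct 7 05:00 → overlap.
M1: starts Oct 7 11:00 at or after M8 ends Oct 7 07:00 → clear.
M7: starts Oct 7 12:00 at or after M8 ends Oct 7 07:00 → clear.
M8 overlaps M3, M5, M6.

Yes — it overlaps M3, M5, M6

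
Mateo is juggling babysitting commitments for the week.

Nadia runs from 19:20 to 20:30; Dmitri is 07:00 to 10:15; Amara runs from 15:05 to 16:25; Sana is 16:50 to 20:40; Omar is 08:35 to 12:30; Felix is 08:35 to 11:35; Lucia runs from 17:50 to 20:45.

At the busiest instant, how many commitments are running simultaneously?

3

Sweep the timeline, counting +1 at each start and −1 at each end (ends before starts at a tie):
07:00 start Dmitri → 1
08:35 start Felix → 2
08:35 start Omar → 3
10:15 end Dmitri → 2
11:35 end Felix → 1
12:30 end Omar → 0
15:05 start Amara → 1
16:25 end Amara → 0
16:50 start Sana → 1
17:50 start Lucia → 2
19:20 start Nadia → 3
20:30 end Nadia → 2
20:40 end Sana → 1
20:45 end Lucia → 0
Peak is 3, at 08:35 (Dmitri, Felix, Omar).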